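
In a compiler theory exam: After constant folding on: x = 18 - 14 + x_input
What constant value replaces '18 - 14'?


Identifying constant sub-expression:
  Original: x = 18 - 14 + x_input
  18 and 14 are both compile-time constants
  Evaluating: 18 - 14 = 4
  After folding: x = 4 + x_input

4


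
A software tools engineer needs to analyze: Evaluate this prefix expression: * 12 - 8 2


Parsing prefix expression: * 12 - 8 2
Step 1: Innermost operation '- 8 2'
  8 - 2 = 6
Step 2: Outer operation '* 12 [6]'
  12 * 6 = 72

72


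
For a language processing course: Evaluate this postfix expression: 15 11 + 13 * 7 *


Processing tokens left to right:
Push 15, Push 11
Pop 15 and 11, compute 15 + 11 = 26, push 26
Push 13
Pop 26 and 13, compute 26 * 13 = 338, push 338
Push 7
Pop 338 and 7, compute 338 * 7 = 2366, push 2366
Stack result: 2366

2366


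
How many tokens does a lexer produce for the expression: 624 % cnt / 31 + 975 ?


Scanning '624 % cnt / 31 + 975'
Token 1: '624' -> integer_literal
Token 2: '%' -> operator
Token 3: 'cnt' -> identifier
Token 4: '/' -> operator
Token 5: '31' -> integer_literal
Token 6: '+' -> operator
Token 7: '975' -> integer_literal
Total tokens: 7

7


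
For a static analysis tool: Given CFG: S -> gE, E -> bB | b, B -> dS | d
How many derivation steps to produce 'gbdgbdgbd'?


Grammar: S -> gE, E -> bB | b, B -> dS | d
Deriving 'gbdgbdgbd':
Step 1: S -> gE => gE
Step 2: E -> bB => gbB
Step 3: B -> dS => gbdS
Step 4: S -> gE => gbdgE
Step 5: E -> bB => gbdgbB
Step 6: B -> dS => gbdgbdS
Step 7: S -> gE => gbdgbdgE
Step 8: E -> bB => gbdgbdgbB
Step 9: B -> d => gbdgbdgbd
Total derivation steps: 9

9


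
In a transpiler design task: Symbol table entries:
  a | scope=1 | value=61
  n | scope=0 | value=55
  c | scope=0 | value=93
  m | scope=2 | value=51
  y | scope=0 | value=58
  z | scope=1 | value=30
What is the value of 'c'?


Searching symbol table for 'c':
  a | scope=1 | value=61
  n | scope=0 | value=55
  c | scope=0 | value=93 <- MATCH
  m | scope=2 | value=51
  y | scope=0 | value=58
  z | scope=1 | value=30
Found 'c' at scope 0 with value 93

93


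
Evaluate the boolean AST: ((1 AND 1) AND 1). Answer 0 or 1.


Step 1: Evaluate inner node
  1 AND 1 = 1
Step 2: Evaluate root node
  1 AND 1 = 1

1


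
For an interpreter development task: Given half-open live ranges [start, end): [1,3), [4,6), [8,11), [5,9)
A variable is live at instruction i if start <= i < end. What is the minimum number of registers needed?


Live ranges:
  Var0: [1, 3)
  Var1: [4, 6)
  Var2: [8, 11)
  Var3: [5, 9)
Sweep-line events (position, delta, active):
  pos=1 start -> active=1
  pos=3 end -> active=0
  pos=4 start -> active=1
  pos=5 start -> active=2
  pos=6 end -> active=1
  pos=8 start -> active=2
  pos=9 end -> active=1
  pos=11 end -> active=0
Maximum simultaneous active: 2
Minimum registers needed: 2

2


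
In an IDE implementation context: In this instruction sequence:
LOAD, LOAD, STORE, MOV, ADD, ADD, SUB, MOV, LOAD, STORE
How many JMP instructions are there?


Scanning instruction sequence for JMP:
  Position 1: LOAD
  Position 2: LOAD
  Position 3: STORE
  Position 4: MOV
  Position 5: ADD
  Position 6: ADD
  Position 7: SUB
  Position 8: MOV
  Position 9: LOAD
  Position 10: STORE
Matches at positions: []
Total JMP count: 0

0


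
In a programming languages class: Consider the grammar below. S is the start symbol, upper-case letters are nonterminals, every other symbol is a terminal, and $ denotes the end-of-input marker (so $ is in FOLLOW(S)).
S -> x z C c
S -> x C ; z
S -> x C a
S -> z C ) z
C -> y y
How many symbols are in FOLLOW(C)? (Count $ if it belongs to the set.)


S is the start symbol and does not occur in any rule body, so FOLLOW(S) = {$}.
Examining every occurrence of C in a rule body:
  S -> x z C c : C is followed by terminal 'c' -> add 'c'
  S -> x C ; z : C is followed by terminal ';' -> add ';'
  S -> x C a : C is followed by terminal 'a' -> add 'a'
  S -> z C ) z : C is followed by terminal ')' -> add ')'
  C -> y y : C does not occur in the body -> contributes nothing
FOLLOW(C) = {), ;, a, c}
Count: 4

4


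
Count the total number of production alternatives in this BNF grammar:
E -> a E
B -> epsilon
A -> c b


Counting alternatives per rule:
  E: 1 alternative(s)
  B: 1 alternative(s)
  A: 1 alternative(s)
Sum: 1 + 1 + 1 = 3

3


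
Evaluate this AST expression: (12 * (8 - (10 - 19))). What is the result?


Expression: (12 * (8 - (10 - 19)))
Evaluating step by step:
  10 - 19 = -9
  8 - -9 = 17
  12 * 17 = 204
Result: 204

204


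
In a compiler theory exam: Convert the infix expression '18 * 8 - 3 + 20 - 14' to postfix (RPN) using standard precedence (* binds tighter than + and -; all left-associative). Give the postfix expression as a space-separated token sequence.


Applying the shunting-yard algorithm:
  Operand 18 -> output
  Push '*' onto operator stack -> op-stack: [*]
  Operand 8 -> output
  See '-' (prec 1); top '*' (prec 2) >= it -> pop '*' to output
  Push '-' onto operator stack -> op-stack: [-]
  Operand 3 -> output
  See '+' (prec 1); top '-' (prec 1) >= it -> pop '-' to output
  Push '+' onto operator stack -> op-stack: [+]
  Operand 20 -> output
  See '-' (prec 1); top '+' (prec 1) >= it -> pop '+' to output
  Push '-' onto operator stack -> op-stack: [-]
  Operand 14 -> output
  End of input: pop '-' to output
Postfix result: 18 8 * 3 - 20 + 14 -

18 8 * 3 - 20 + 14 -


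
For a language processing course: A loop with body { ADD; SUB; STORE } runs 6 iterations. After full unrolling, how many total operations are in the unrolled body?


Loop body operations: ADD, SUB, STORE (3 ops per iteration)
Unrolling 6 iterations:
  Iteration 1: ADD, SUB, STORE (3 ops)
  Iteration 2: ADD, SUB, STORE (3 ops)
  Iteration 3: ADD, SUB, STORE (3 ops)
  Iteration 4: ADD, SUB, STORE (3 ops)
  Iteration 5: ADD, SUB, STORE (3 ops)
  Iteration 6: ADD, SUB, STORE (3 ops)
Total: 6 iterations * 3 ops/iter = 18 operations

18


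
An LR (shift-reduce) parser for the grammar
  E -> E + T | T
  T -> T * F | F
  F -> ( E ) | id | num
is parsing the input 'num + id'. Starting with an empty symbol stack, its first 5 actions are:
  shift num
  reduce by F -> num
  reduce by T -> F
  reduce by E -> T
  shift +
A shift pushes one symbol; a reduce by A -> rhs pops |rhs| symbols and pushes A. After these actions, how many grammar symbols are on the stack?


Tracking the symbol stack through each action:
  Action 1: shift 'num' : push -> stack = [num] (size 1)
  Action 2: reduce by F -> num : pop 1, push F -> stack = [F] (size 1)
  Action 3: reduce by T -> F : pop 1, push T -> stack = [T] (size 1)
  Action 4: reduce by E -> T : pop 1, push E -> stack = [E] (size 1)
  Action 5: shift '+' : push -> stack = [E, +] (size 2)
Final stack size: 2

2


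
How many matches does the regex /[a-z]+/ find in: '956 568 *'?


Pattern: /[a-z]+/ (identifiers)
Input: '956 568 *'
Scanning for matches:
Total matches: 0

0


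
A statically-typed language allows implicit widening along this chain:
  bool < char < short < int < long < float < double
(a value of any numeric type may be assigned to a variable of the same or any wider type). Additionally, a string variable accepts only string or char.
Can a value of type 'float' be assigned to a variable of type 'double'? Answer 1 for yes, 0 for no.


Target variable type: double
Source value type: float
Numeric ranks: float=5, double=6
Widening allowed iff rank(source) <= rank(target): 5 <= 6? Yes
Result: 1

1


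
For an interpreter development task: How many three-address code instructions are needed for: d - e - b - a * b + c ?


Expression: d - e - b - a * b + c
Generating three-address code (respecting * over +/- precedence):
  Instruction 1: t1 = a * b
  Instruction 2: t2 = d - e
  Instruction 3: t3 = t2 - b
  Instruction 4: t4 = t3 - t1
  Instruction 5: t5 = t4 + c
Total instructions: 5

5


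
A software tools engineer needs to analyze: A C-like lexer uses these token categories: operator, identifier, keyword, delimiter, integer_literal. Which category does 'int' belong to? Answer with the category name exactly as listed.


Token: 'int'
Checking categories:
  identifier: no
  integer_literal: no
  operator: no
  keyword: YES
  delimiter: no
Category: keyword

keyword


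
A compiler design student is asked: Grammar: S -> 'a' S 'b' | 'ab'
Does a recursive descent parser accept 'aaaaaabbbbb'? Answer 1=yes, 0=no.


Grammar accepts strings of the form a^n b^n (n >= 1)
Word: 'aaaaaabbbbb'
Counting: 6 a's and 5 b's
Check: 6 == 5? No
Mismatch: a-count != b-count
Rejected

0


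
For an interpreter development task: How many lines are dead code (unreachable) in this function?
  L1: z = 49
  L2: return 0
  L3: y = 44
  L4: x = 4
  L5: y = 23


Analyzing control flow:
  L1: reachable (before return)
  L2: reachable (return statement)
  L3: DEAD (after return at L2)
  L4: DEAD (after return at L2)
  L5: DEAD (after return at L2)
Return at L2, total lines = 5
Dead lines: L3 through L5
Count: 3

3


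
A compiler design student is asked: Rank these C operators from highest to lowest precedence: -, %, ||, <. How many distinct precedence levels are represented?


Looking up precedence for each operator:
  - -> precedence 5
  % -> precedence 6
  || -> precedence 1
  < -> precedence 4
Sorted highest to lowest: %, -, <, ||
Distinct precedence values: [6, 5, 4, 1]
Number of distinct levels: 4

4


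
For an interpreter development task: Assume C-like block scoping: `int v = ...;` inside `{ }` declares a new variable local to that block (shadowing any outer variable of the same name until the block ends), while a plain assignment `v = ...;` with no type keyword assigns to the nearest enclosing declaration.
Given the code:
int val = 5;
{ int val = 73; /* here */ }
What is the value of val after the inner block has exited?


Analyzing scoping rules:
Outer scope: declares val = 5
Inner block: 'int val = 73;' declares a NEW val that shadows the outer one
When the block exits the inner val goes out of scope; the outer val was never modified -> 5
Result: 5

5


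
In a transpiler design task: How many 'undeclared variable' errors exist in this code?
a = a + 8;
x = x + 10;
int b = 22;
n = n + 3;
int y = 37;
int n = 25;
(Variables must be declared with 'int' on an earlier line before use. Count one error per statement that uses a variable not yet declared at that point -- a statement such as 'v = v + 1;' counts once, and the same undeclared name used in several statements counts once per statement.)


Scanning code line by line:
  Line 1: use 'a' -> ERROR (undeclared)
  Line 2: use 'x' -> ERROR (undeclared)
  Line 3: declare 'b' -> declared = ['b']
  Line 4: use 'n' -> ERROR (undeclared)
  Line 5: declare 'y' -> declared = ['b', 'y']
  Line 6: declare 'n' -> declared = ['b', 'n', 'y']
Total undeclared variable errors: 3

3


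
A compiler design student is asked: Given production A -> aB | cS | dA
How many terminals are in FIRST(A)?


Production: A -> aB | cS | dA
Examining each alternative for leading terminals:
  A -> aB : first terminal = 'a'
  A -> cS : first terminal = 'c'
  A -> dA : first terminal = 'd'
FIRST(A) = {a, c, d}
Count: 3

3


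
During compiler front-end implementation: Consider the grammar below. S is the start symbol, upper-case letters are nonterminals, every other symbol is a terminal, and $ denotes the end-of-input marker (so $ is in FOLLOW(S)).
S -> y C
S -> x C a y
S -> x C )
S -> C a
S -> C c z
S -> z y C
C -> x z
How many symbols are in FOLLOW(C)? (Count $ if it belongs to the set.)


S is the start symbol and does not occur in any rule body, so FOLLOW(S) = {$}.
Examining every occurrence of C in a rule body:
  S -> y C : C is at the right end -> add FOLLOW(S) = {$}
  S -> x C a y : C is followed by terminal 'a' -> add 'a'
  S -> x C ) : C is followed by terminal ')' -> add ')'
  S -> C a : C is followed by terminal 'a' -> add 'a' (already in the set)
  S -> C c z : C is followed by terminal 'c' -> add 'c'
  S -> z y C : C is at the right end -> add FOLLOW(S) = {$} (already in the set)
  C -> x z : C does not occur in the body -> contributes nothing
FOLLOW(C) = {), a, c, $}
Count: 4

4


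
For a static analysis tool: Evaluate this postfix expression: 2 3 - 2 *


Processing tokens left to right:
Push 2, Push 3
Pop 2 and 3, compute 2 - 3 = -1, push -1
Push 2
Pop -1 and 2, compute -1 * 2 = -2, push -2
Stack result: -2

-2


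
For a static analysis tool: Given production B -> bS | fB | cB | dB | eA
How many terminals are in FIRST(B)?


Production: B -> bS | fB | cB | dB | eA
Examining each alternative for leading terminals:
  B -> bS : first terminal = 'b'
  B -> fB : first terminal = 'f'
  B -> cB : first terminal = 'c'
  B -> dB : first terminal = 'd'
  B -> eA : first terminal = 'e'
FIRST(B) = {b, c, d, e, f}
Count: 5

5


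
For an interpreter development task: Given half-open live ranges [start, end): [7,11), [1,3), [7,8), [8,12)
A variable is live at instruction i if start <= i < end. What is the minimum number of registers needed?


Live ranges:
  Var0: [7, 11)
  Var1: [1, 3)
  Var2: [7, 8)
  Var3: [8, 12)
Sweep-line events (position, delta, active):
  pos=1 start -> active=1
  pos=3 end -> active=0
  pos=7 start -> active=1
  pos=7 start -> active=2
  pos=8 end -> active=1
  pos=8 start -> active=2
  pos=11 end -> active=1
  pos=12 end -> active=0
Maximum simultaneous active: 2
Minimum registers needed: 2

2


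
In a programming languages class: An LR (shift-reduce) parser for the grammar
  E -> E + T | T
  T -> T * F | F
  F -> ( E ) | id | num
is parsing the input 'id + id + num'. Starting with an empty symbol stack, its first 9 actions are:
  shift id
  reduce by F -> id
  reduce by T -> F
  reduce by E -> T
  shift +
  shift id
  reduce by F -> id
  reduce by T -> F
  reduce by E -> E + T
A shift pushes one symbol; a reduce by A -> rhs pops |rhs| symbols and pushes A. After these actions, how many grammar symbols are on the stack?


Tracking the symbol stack through each action:
  Action 1: shift 'id' : push -> stack = [id] (size 1)
  Action 2: reduce by F -> id : pop 1, push F -> stack = [F] (size 1)
  Action 3: reduce by T -> F : pop 1, push T -> stack = [T] (size 1)
  Action 4: reduce by E -> T : pop 1, push E -> stack = [E] (size 1)
  Action 5: shift '+' : push -> stack = [E, +] (size 2)
  Action 6: shift 'id' : push -> stack = [E, +, id] (size 3)
  Action 7: reduce by F -> id : pop 1, push F -> stack = [E, +, F] (size 3)
  Action 8: reduce by T -> F : pop 1, push T -> stack = [E, +, T] (size 3)
  Action 9: reduce by E -> E + T : pop 3, push E -> stack = [E] (size 1)
Final stack size: 1

1


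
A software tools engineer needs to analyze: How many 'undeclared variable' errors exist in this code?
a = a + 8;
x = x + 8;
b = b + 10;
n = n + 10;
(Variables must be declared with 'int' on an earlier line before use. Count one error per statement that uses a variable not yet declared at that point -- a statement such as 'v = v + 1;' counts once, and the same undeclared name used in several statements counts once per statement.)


Scanning code line by line:
  Line 1: use 'a' -> ERROR (undeclared)
  Line 2: use 'x' -> ERROR (undeclared)
  Line 3: use 'b' -> ERROR (undeclared)
  Line 4: use 'n' -> ERROR (undeclared)
Total undeclared variable errors: 4

4


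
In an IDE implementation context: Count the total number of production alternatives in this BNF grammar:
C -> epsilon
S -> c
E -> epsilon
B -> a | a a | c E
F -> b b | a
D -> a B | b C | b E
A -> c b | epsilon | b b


Counting alternatives per rule:
  C: 1 alternative(s)
  S: 1 alternative(s)
  E: 1 alternative(s)
  B: 3 alternative(s)
  F: 2 alternative(s)
  D: 3 alternative(s)
  A: 3 alternative(s)
Sum: 1 + 1 + 1 + 3 + 2 + 3 + 3 = 14

14


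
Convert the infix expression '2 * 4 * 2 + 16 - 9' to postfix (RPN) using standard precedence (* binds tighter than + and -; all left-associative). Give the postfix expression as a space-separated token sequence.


Applying the shunting-yard algorithm:
  Operand 2 -> output
  Push '*' onto operator stack -> op-stack: [*]
  Operand 4 -> output
  See '*' (prec 2); top '*' (prec 2) >= it -> pop '*' to output
  Push '*' onto operator stack -> op-stack: [*]
  Operand 2 -> output
  See '+' (prec 1); top '*' (prec 2) >= it -> pop '*' to output
  Push '+' onto operator stack -> op-stack: [+]
  Operand 16 -> output
  See '-' (prec 1); top '+' (prec 1) >= it -> pop '+' to output
  Push '-' onto operator stack -> op-stack: [-]
  Operand 9 -> output
  End of input: pop '-' to output
Postfix result: 2 4 * 2 * 16 + 9 -

2 4 * 2 * 16 + 9 -


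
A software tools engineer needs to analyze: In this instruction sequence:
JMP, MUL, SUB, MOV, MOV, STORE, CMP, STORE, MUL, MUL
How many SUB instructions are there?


Scanning instruction sequence for SUB:
  Position 1: JMP
  Position 2: MUL
  Position 3: SUB <- MATCH
  Position 4: MOV
  Position 5: MOV
  Position 6: STORE
  Position 7: CMP
  Position 8: STORE
  Position 9: MUL
  Position 10: MUL
Matches at positions: [3]
Total SUB count: 1

1


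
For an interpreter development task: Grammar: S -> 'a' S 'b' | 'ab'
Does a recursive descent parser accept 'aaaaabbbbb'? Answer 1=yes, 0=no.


Grammar accepts strings of the form a^n b^n (n >= 1)
Word: 'aaaaabbbbb'
Counting: 5 a's and 5 b's
Check: 5 == 5? Yes
Derivation (S -> aSb applied 4 time(s), then S -> ab): S => aSb => aaSbb => aaaSbbb => aaaaSbbbb => aaaaabbbbb
Accepted

1


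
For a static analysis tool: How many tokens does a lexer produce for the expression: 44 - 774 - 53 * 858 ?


Scanning '44 - 774 - 53 * 858'
Token 1: '44' -> integer_literal
Token 2: '-' -> operator
Token 3: '774' -> integer_literal
Token 4: '-' -> operator
Token 5: '53' -> integer_literal
Token 6: '*' -> operator
Token 7: '858' -> integer_literal
Total tokens: 7

7


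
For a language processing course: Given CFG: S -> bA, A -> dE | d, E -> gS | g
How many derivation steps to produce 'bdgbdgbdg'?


Grammar: S -> bA, A -> dE | d, E -> gS | g
Deriving 'bdgbdgbdg':
Step 1: S -> bA => bA
Step 2: A -> dE => bdE
Step 3: E -> gS => bdgS
Step 4: S -> bA => bdgbA
Step 5: A -> dE => bdgbdE
Step 6: E -> gS => bdgbdgS
Step 7: S -> bA => bdgbdgbA
Step 8: A -> dE => bdgbdgbdE
Step 9: E -> g => bdgbdgbdg
Total derivation steps: 9

9


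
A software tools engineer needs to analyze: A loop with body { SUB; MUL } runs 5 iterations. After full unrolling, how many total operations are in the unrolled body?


Loop body operations: SUB, MUL (2 ops per iteration)
Unrolling 5 iterations:
  Iteration 1: SUB, MUL (2 ops)
  Iteration 2: SUB, MUL (2 ops)
  Iteration 3: SUB, MUL (2 ops)
  Iteration 4: SUB, MUL (2 ops)
  Iteration 5: SUB, MUL (2 ops)
Total: 5 iterations * 2 ops/iter = 10 operations

10


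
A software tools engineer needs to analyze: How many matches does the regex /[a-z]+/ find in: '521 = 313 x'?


Pattern: /[a-z]+/ (identifiers)
Input: '521 = 313 x'
Scanning for matches:
  Match 1: 'x'
Total matches: 1

1


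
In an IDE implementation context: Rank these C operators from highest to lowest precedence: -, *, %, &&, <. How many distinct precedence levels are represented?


Looking up precedence for each operator:
  - -> precedence 5
  * -> precedence 6
  % -> precedence 6
  && -> precedence 2
  < -> precedence 4
Sorted highest to lowest: *, %, -, <, &&
Distinct precedence values: [6, 5, 4, 2]
Number of distinct levels: 4

4


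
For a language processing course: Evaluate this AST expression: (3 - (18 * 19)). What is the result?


Expression: (3 - (18 * 19))
Evaluating step by step:
  18 * 19 = 342
  3 - 342 = -339
Result: -339

-339


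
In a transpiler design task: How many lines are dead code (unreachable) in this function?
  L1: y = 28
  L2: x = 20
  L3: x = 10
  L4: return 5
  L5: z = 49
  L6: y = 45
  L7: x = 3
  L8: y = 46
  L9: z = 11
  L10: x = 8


Analyzing control flow:
  L1: reachable (before return)
  L2: reachable (before return)
  L3: reachable (before return)
  L4: reachable (return statement)
  L5: DEAD (after return at L4)
  L6: DEAD (after return at L4)
  L7: DEAD (after return at L4)
  L8: DEAD (after return at L4)
  L9: DEAD (after return at L4)
  L10: DEAD (after return at L4)
Return at L4, total lines = 10
Dead lines: L5 through L10
Count: 6

6


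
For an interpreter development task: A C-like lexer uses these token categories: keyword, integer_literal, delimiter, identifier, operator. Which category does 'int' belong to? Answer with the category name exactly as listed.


Token: 'int'
Checking categories:
  identifier: no
  integer_literal: no
  operator: no
  keyword: YES
  delimiter: no
Category: keyword

keyword


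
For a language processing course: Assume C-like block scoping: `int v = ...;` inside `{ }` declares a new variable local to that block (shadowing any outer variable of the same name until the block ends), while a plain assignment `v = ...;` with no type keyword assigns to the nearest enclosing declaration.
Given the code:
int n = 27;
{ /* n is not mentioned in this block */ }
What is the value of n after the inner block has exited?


Analyzing scoping rules:
Outer scope: declares n = 27
Inner block: n is neither redeclared nor assigned -> unchanged
After the block -> 27
Result: 27

27


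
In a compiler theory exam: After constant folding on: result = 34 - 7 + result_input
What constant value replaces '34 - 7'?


Identifying constant sub-expression:
  Original: result = 34 - 7 + result_input
  34 and 7 are both compile-time constants
  Evaluating: 34 - 7 = 27
  After folding: result = 27 + result_input

27


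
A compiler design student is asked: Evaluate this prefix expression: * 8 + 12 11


Parsing prefix expression: * 8 + 12 11
Step 1: Innermost operation '+ 12 11'
  12 + 11 = 23
Step 2: Outer operation '* 8 [23]'
  8 * 23 = 184

184


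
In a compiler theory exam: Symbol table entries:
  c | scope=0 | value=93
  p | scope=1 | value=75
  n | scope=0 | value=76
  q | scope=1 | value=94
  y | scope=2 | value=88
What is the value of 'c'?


Searching symbol table for 'c':
  c | scope=0 | value=93 <- MATCH
  p | scope=1 | value=75
  n | scope=0 | value=76
  q | scope=1 | value=94
  y | scope=2 | value=88
Found 'c' at scope 0 with value 93

93


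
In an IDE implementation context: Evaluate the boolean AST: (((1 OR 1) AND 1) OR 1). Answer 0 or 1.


Step 1: Evaluate inner node
  1 OR 1 = 1
Step 2: Evaluate next node
  1 AND 1 = 1
Step 3: Evaluate root node
  1 OR 1 = 1

1


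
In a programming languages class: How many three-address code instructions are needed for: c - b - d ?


Expression: c - b - d
Generating three-address code (respecting * over +/- precedence):
  Instruction 1: t1 = c - b
  Instruction 2: t2 = t1 - d
Total instructions: 2

2


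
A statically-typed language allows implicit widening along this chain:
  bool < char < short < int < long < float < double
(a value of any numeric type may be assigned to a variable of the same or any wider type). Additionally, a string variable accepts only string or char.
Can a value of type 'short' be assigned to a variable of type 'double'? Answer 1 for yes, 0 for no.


Target variable type: double
Source value type: short
Numeric ranks: short=2, double=6
Widening allowed iff rank(source) <= rank(target): 2 <= 6? Yes
Result: 1

1


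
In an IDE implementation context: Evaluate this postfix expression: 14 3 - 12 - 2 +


Processing tokens left to right:
Push 14, Push 3
Pop 14 and 3, compute 14 - 3 = 11, push 11
Push 12
Pop 11 and 12, compute 11 - 12 = -1, push -1
Push 2
Pop -1 and 2, compute -1 + 2 = 1, push 1
Stack result: 1

1


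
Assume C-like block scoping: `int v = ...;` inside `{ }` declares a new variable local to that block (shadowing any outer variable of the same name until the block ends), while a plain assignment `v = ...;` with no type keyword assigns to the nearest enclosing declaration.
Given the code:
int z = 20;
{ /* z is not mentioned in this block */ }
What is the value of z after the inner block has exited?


Analyzing scoping rules:
Outer scope: declares z = 20
Inner block: z is neither redeclared nor assigned -> unchanged
After the block -> 20
Result: 20

20


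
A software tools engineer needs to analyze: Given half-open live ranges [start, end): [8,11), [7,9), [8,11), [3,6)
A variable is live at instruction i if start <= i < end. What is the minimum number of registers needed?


Live ranges:
  Var0: [8, 11)
  Var1: [7, 9)
  Var2: [8, 11)
  Var3: [3, 6)
Sweep-line events (position, delta, active):
  pos=3 start -> active=1
  pos=6 end -> active=0
  pos=7 start -> active=1
  pos=8 start -> active=2
  pos=8 start -> active=3
  pos=9 end -> active=2
  pos=11 end -> active=1
  pos=11 end -> active=0
Maximum simultaneous active: 3
Minimum registers needed: 3

3


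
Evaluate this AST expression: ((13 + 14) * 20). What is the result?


Expression: ((13 + 14) * 20)
Evaluating step by step:
  13 + 14 = 27
  27 * 20 = 540
Result: 540

540


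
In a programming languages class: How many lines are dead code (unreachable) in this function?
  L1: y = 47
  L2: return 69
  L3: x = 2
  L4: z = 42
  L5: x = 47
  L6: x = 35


Analyzing control flow:
  L1: reachable (before return)
  L2: reachable (return statement)
  L3: DEAD (after return at L2)
  L4: DEAD (after return at L2)
  L5: DEAD (after return at L2)
  L6: DEAD (after return at L2)
Return at L2, total lines = 6
Dead lines: L3 through L6
Count: 4

4


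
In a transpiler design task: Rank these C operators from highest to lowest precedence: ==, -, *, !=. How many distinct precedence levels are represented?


Looking up precedence for each operator:
  == -> precedence 3
  - -> precedence 5
  * -> precedence 6
  != -> precedence 3
Sorted highest to lowest: *, -, ==, !=
Distinct precedence values: [6, 5, 3]
Number of distinct levels: 3

3


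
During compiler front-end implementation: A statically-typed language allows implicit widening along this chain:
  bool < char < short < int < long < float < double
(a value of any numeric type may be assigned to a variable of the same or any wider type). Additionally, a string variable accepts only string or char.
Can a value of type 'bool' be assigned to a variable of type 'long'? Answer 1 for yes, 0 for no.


Target variable type: long
Source value type: bool
Numeric ranks: bool=0, long=4
Widening allowed iff rank(source) <= rank(target): 0 <= 4? Yes
Result: 1

1


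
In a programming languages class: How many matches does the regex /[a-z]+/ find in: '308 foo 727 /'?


Pattern: /[a-z]+/ (identifiers)
Input: '308 foo 727 /'
Scanning for matches:
  Match 1: 'foo'
Total matches: 1

1


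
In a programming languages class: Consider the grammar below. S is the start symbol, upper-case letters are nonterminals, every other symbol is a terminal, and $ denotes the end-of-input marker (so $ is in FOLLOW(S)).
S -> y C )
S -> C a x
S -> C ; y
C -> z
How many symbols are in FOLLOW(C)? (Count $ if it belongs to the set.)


S is the start symbol and does not occur in any rule body, so FOLLOW(S) = {$}.
Examining every occurrence of C in a rule body:
  S -> y C ) : C is followed by terminal ')' -> add ')'
  S -> C a x : C is followed by terminal 'a' -> add 'a'
  S -> C ; y : C is followed by terminal ';' -> add ';'
  C -> z : C does not occur in the body -> contributes nothing
FOLLOW(C) = {), ;, a}
Count: 3

3


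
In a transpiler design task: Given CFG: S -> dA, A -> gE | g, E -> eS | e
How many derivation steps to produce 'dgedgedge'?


Grammar: S -> dA, A -> gE | g, E -> eS | e
Deriving 'dgedgedge':
Step 1: S -> dA => dA
Step 2: A -> gE => dgE
Step 3: E -> eS => dgeS
Step 4: S -> dA => dgedA
Step 5: A -> gE => dgedgE
Step 6: E -> eS => dgedgeS
Step 7: S -> dA => dgedgedA
Step 8: A -> gE => dgedgedgE
Step 9: E -> e => dgedgedge
Total derivation steps: 9

9


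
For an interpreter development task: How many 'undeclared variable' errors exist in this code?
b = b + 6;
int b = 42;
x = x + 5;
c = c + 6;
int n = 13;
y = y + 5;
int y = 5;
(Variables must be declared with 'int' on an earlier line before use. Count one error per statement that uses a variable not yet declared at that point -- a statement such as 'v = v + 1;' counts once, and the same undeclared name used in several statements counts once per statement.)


Scanning code line by line:
  Line 1: use 'b' -> ERROR (undeclared)
  Line 2: declare 'b' -> declared = ['b']
  Line 3: use 'x' -> ERROR (undeclared)
  Line 4: use 'c' -> ERROR (undeclared)
  Line 5: declare 'n' -> declared = ['b', 'n']
  Line 6: use 'y' -> ERROR (undeclared)
  Line 7: declare 'y' -> declared = ['b', 'n', 'y']
Total undeclared variable errors: 4

4


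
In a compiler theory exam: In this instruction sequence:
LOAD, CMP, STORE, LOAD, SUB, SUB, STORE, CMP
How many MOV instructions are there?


Scanning instruction sequence for MOV:
  Position 1: LOAD
  Position 2: CMP
  Position 3: STORE
  Position 4: LOAD
  Position 5: SUB
  Position 6: SUB
  Position 7: STORE
  Position 8: CMP
Matches at positions: []
Total MOV count: 0

0


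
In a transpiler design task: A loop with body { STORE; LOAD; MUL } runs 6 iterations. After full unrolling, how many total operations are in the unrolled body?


Loop body operations: STORE, LOAD, MUL (3 ops per iteration)
Unrolling 6 iterations:
  Iteration 1: STORE, LOAD, MUL (3 ops)
  Iteration 2: STORE, LOAD, MUL (3 ops)
  Iteration 3: STORE, LOAD, MUL (3 ops)
  Iteration 4: STORE, LOAD, MUL (3 ops)
  Iteration 5: STORE, LOAD, MUL (3 ops)
  Iteration 6: STORE, LOAD, MUL (3 ops)
Total: 6 iterations * 3 ops/iter = 18 operations

18


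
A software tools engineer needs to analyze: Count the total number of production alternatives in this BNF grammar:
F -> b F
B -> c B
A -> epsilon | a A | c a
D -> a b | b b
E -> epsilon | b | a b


Counting alternatives per rule:
  F: 1 alternative(s)
  B: 1 alternative(s)
  A: 3 alternative(s)
  D: 2 alternative(s)
  E: 3 alternative(s)
Sum: 1 + 1 + 3 + 2 + 3 = 10

10


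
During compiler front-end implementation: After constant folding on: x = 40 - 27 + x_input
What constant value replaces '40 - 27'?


Identifying constant sub-expression:
  Original: x = 40 - 27 + x_input
  40 and 27 are both compile-time constants
  Evaluating: 40 - 27 = 13
  After folding: x = 13 + x_input

13


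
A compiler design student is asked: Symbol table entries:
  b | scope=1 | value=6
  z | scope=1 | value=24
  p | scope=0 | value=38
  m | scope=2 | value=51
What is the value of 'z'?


Searching symbol table for 'z':
  b | scope=1 | value=6
  z | scope=1 | value=24 <- MATCH
  p | scope=0 | value=38
  m | scope=2 | value=51
Found 'z' at scope 1 with value 24

24


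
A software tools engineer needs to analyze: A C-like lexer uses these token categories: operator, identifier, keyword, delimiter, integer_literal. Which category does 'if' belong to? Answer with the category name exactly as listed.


Token: 'if'
Checking categories:
  identifier: no
  integer_literal: no
  operator: no
  keyword: YES
  delimiter: no
Category: keyword

keyword


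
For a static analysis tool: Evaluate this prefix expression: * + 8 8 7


Parsing prefix expression: * + 8 8 7
Step 1: Innermost operation '+ 8 8'
  8 + 8 = 16
Step 2: Outer operation '* [16] 7'
  16 * 7 = 112

112


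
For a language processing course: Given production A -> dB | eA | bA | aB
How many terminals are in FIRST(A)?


Production: A -> dB | eA | bA | aB
Examining each alternative for leading terminals:
  A -> dB : first terminal = 'd'
  A -> eA : first terminal = 'e'
  A -> bA : first terminal = 'b'
  A -> aB : first terminal = 'a'
FIRST(A) = {a, b, d, e}
Count: 4

4


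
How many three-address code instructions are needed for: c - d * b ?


Expression: c - d * b
Generating three-address code (respecting * over +/- precedence):
  Instruction 1: t1 = d * b
  Instruction 2: t2 = c - t1
Total instructions: 2

2


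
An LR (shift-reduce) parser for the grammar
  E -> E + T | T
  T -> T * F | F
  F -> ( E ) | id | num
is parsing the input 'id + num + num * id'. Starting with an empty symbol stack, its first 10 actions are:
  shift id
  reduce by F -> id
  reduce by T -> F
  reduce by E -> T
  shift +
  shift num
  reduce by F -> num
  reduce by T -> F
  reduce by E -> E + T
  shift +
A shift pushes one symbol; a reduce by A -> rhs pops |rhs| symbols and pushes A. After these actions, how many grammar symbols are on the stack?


Tracking the symbol stack through each action:
  Action 1: shift 'id' : push -> stack = [id] (size 1)
  Action 2: reduce by F -> id : pop 1, push F -> stack = [F] (size 1)
  Action 3: reduce by T -> F : pop 1, push T -> stack = [T] (size 1)
  Action 4: reduce by E -> T : pop 1, push E -> stack = [E] (size 1)
  Action 5: shift '+' : push -> stack = [E, +] (size 2)
  Action 6: shift 'num' : push -> stack = [E, +, num] (size 3)
  Action 7: reduce by F -> num : pop 1, push F -> stack = [E, +, F] (size 3)
  Action 8: reduce by T -> F : pop 1, push T -> stack = [E, +, T] (size 3)
  Action 9: reduce by E -> E + T : pop 3, push E -> stack = [E] (size 1)
  Action 10: shift '+' : push -> stack = [E, +] (size 2)
Final stack size: 2

2


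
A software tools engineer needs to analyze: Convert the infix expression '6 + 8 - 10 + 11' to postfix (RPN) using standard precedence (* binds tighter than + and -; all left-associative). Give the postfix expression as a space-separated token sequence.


Applying the shunting-yard algorithm:
  Operand 6 -> output
  Push '+' onto operator stack -> op-stack: [+]
  Operand 8 -> output
  See '-' (prec 1); top '+' (prec 1) >= it -> pop '+' to output
  Push '-' onto operator stack -> op-stack: [-]
  Operand 10 -> output
  See '+' (prec 1); top '-' (prec 1) >= it -> pop '-' to output
  Push '+' onto operator stack -> op-stack: [+]
  Operand 11 -> output
  End of input: pop '+' to output
Postfix result: 6 8 + 10 - 11 +

6 8 + 10 - 11 +


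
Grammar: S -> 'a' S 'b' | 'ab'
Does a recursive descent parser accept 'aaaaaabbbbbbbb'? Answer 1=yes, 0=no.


Grammar accepts strings of the form a^n b^n (n >= 1)
Word: 'aaaaaabbbbbbbb'
Counting: 6 a's and 8 b's
Check: 6 == 8? No
Mismatch: a-count != b-count
Rejected

0


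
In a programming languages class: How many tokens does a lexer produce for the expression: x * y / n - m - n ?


Scanning 'x * y / n - m - n'
Token 1: 'x' -> identifier
Token 2: '*' -> operator
Token 3: 'y' -> identifier
Token 4: '/' -> operator
Token 5: 'n' -> identifier
Token 6: '-' -> operator
Token 7: 'm' -> identifier
Token 8: '-' -> operator
Token 9: 'n' -> identifier
Total tokens: 9

9


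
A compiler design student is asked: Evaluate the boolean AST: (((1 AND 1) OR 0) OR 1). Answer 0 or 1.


Step 1: Evaluate inner node
  1 AND 1 = 1
Step 2: Evaluate next node
  1 OR 0 = 1
Step 3: Evaluate root node
  1 OR 1 = 1

1


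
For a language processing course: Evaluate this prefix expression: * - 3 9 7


Parsing prefix expression: * - 3 9 7
Step 1: Innermost operation '- 3 9'
  3 - 9 = -6
Step 2: Outer operation '* [-6] 7'
  -6 * 7 = -42

-42


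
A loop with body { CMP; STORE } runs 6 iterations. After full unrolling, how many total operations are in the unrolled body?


Loop body operations: CMP, STORE (2 ops per iteration)
Unrolling 6 iterations:
  Iteration 1: CMP, STORE (2 ops)
  Iteration 2: CMP, STORE (2 ops)
  Iteration 3: CMP, STORE (2 ops)
  Iteration 4: CMP, STORE (2 ops)
  Iteration 5: CMP, STORE (2 ops)
  Iteration 6: CMP, STORE (2 ops)
Total: 6 iterations * 2 ops/iter = 12 operations

12


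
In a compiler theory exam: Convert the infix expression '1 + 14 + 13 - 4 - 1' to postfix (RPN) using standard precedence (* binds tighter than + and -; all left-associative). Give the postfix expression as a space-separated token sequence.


Applying the shunting-yard algorithm:
  Operand 1 -> output
  Push '+' onto operator stack -> op-stack: [+]
  Operand 14 -> output
  See '+' (prec 1); top '+' (prec 1) >= it -> pop '+' to output
  Push '+' onto operator stack -> op-stack: [+]
  Operand 13 -> output
  See '-' (prec 1); top '+' (prec 1) >= it -> pop '+' to output
  Push '-' onto operator stack -> op-stack: [-]
  Operand 4 -> output
  See '-' (prec 1); top '-' (prec 1) >= it -> pop '-' to output
  Push '-' onto operator stack -> op-stack: [-]
  Operand 1 -> output
  End of input: pop '-' to output
Postfix result: 1 14 + 13 + 4 - 1 -

1 14 + 13 + 4 - 1 -


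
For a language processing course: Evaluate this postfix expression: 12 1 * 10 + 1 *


Processing tokens left to right:
Push 12, Push 1
Pop 12 and 1, compute 12 * 1 = 12, push 12
Push 10
Pop 12 and 10, compute 12 + 10 = 22, push 22
Push 1
Pop 22 and 1, compute 22 * 1 = 22, push 22
Stack result: 22

22


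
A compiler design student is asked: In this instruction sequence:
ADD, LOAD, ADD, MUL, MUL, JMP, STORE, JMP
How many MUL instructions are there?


Scanning instruction sequence for MUL:
  Position 1: ADD
  Position 2: LOAD
  Position 3: ADD
  Position 4: MUL <- MATCH
  Position 5: MUL <- MATCH
  Position 6: JMP
  Position 7: STORE
  Position 8: JMP
Matches at positions: [4, 5]
Total MUL count: 2

2


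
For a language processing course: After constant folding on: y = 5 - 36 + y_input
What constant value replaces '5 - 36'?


Identifying constant sub-expression:
  Original: y = 5 - 36 + y_input
  5 and 36 are both compile-time constants
  Evaluating: 5 - 36 = -31
  After folding: y = -31 + y_input

-31


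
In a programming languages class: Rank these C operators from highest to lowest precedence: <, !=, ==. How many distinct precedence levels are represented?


Looking up precedence for each operator:
  < -> precedence 4
  != -> precedence 3
  == -> precedence 3
Sorted highest to lowest: <, !=, ==
Distinct precedence values: [4, 3]
Number of distinct levels: 2

2


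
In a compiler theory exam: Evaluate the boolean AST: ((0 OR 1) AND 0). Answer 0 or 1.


Step 1: Evaluate inner node
  0 OR 1 = 1
Step 2: Evaluate root node
  1 AND 0 = 0

0


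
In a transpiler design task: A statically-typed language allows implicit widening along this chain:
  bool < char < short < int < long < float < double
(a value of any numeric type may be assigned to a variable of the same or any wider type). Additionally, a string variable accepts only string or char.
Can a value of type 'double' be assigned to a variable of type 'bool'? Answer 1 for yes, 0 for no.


Target variable type: bool
Source value type: double
Numeric ranks: double=6, bool=0
Widening allowed iff rank(source) <= rank(target): 6 <= 0? No
Result: 0

0


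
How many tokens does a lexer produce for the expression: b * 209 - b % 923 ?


Scanning 'b * 209 - b % 923'
Token 1: 'b' -> identifier
Token 2: '*' -> operator
Token 3: '209' -> integer_literal
Token 4: '-' -> operator
Token 5: 'b' -> identifier
Token 6: '%' -> operator
Token 7: '923' -> integer_literal
Total tokens: 7

7


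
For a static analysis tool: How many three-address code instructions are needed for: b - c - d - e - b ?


Expression: b - c - d - e - b
Generating three-address code (respecting * over +/- precedence):
  Instruction 1: t1 = b - c
  Instruction 2: t2 = t1 - d
  Instruction 3: t3 = t2 - e
  Instruction 4: t4 = t3 - b
Total instructions: 4

4


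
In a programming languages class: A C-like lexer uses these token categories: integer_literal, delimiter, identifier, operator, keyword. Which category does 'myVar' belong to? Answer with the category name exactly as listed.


Token: 'myVar'
Checking categories:
  identifier: YES
  integer_literal: no
  operator: no
  keyword: no
  delimiter: no
Category: identifier

identifier


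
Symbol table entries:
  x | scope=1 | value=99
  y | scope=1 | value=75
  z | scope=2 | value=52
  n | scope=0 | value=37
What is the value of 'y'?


Searching symbol table for 'y':
  x | scope=1 | value=99
  y | scope=1 | value=75 <- MATCH
  z | scope=2 | value=52
  n | scope=0 | value=37
Found 'y' at scope 1 with value 75

75
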